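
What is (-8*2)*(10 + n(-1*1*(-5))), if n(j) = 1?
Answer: -176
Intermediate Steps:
(-8*2)*(10 + n(-1*1*(-5))) = (-8*2)*(10 + 1) = -16*11 = -176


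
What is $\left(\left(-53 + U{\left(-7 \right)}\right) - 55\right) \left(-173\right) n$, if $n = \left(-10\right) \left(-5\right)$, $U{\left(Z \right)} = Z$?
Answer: $994750$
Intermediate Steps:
$n = 50$
$\left(\left(-53 + U{\left(-7 \right)}\right) - 55\right) \left(-173\right) n = \left(\left(-53 - 7\right) - 55\right) \left(-173\right) 50 = \left(-60 - 55\right) \left(-173\right) 50 = \left(-115\right) \left(-173\right) 50 = 19895 \cdot 50 = 994750$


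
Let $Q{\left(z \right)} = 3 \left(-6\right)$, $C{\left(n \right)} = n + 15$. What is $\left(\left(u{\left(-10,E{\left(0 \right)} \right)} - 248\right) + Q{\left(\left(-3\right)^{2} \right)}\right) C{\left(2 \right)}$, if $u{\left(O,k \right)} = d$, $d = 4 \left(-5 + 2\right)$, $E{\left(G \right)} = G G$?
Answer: $-4726$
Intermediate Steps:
$E{\left(G \right)} = G^{2}$
$d = -12$ ($d = 4 \left(-3\right) = -12$)
$u{\left(O,k \right)} = -12$
$C{\left(n \right)} = 15 + n$
$Q{\left(z \right)} = -18$
$\left(\left(u{\left(-10,E{\left(0 \right)} \right)} - 248\right) + Q{\left(\left(-3\right)^{2} \right)}\right) C{\left(2 \right)} = \left(\left(-12 - 248\right) - 18\right) \left(15 + 2\right) = \left(-260 - 18\right) 17 = \left(-278\right) 17 = -4726$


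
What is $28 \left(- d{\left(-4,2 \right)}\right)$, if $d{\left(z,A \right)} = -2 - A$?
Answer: $112$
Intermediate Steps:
$28 \left(- d{\left(-4,2 \right)}\right) = 28 \left(- (-2 - 2)\right) = 28 \left(\left(-1\right) \left(-4\right)\right) = 28 \cdot 4 = 112$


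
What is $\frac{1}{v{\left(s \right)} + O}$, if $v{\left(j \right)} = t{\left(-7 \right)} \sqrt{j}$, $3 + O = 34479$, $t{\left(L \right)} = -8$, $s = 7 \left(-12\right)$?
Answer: $\frac{2873}{99049996} + \frac{i \sqrt{21}}{74287497} \approx 2.9006 \cdot 10^{-5} + 6.1687 \cdot 10^{-8} i$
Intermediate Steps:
$s = -84$
$O = 34476$ ($O = -3 + 34479 = 34476$)
$v{\left(j \right)} = - 8 \sqrt{j}$
$\frac{1}{v{\left(s \right)} + O} = \frac{1}{- 8 \sqrt{-84} + 34476} = \frac{1}{- 8 \cdot 2 i \sqrt{21} + 34476} = \frac{1}{- 16 i \sqrt{21} + 34476} = \frac{1}{34476 - 16 i \sqrt{21}}$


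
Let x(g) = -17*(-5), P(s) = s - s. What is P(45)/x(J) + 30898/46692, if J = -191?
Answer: 15449/23346 ≈ 0.66174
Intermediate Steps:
P(s) = 0
x(g) = 85
P(45)/x(J) + 30898/46692 = 0/85 + 30898/46692 = 0*(1/85) + 30898*(1/46692) = 0 + 15449/23346 = 15449/23346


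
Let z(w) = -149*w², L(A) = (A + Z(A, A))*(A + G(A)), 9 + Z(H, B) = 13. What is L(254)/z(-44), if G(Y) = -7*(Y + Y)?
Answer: 212979/72116 ≈ 2.9533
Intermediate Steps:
Z(H, B) = 4 (Z(H, B) = -9 + 13 = 4)
G(Y) = -14*Y
L(A) = -13*A*(4 + A) (L(A) = (A + 4)*(A - 14*A) = (4 + A)*(-13*A) = -13*A*(4 + A))
L(254)/z(-44) = (13*254*(-4 - 1*254))/((-149*(-44)²)) = (13*254*(-4 - 254))/((-149*1936)) = (13*254*(-258))/(-288464) = -851916*(-1/288464) = 212979/72116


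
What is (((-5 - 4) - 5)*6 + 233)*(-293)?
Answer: -43657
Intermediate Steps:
(((-5 - 4) - 5)*6 + 233)*(-293) = ((-9 - 5)*6 + 233)*(-293) = (-14*6 + 233)*(-293) = (-84 + 233)*(-293) = 149*(-293) = -43657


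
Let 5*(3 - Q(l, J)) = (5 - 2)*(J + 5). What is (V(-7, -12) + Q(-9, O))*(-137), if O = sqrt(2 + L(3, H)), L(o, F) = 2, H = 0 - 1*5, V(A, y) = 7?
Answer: -3973/5 ≈ -794.60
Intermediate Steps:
H = -5 (H = 0 - 5 = -5)
O = 2 (O = sqrt(2 + 2) = sqrt(4) = 2)
Q(l, J) = -3*J/5 (Q(l, J) = 3 - (5 - 2)*(J + 5)/5 = 3 - 3*(5 + J)/5 = 3 - (15 + 3*J)/5 = 3 + (-3 - 3*J/5) = -3*J/5)
(V(-7, -12) + Q(-9, O))*(-137) = (7 - 3/5*2)*(-137) = (7 - 6/5)*(-137) = (29/5)*(-137) = -3973/5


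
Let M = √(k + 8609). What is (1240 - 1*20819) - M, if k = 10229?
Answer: -19579 - √18838 ≈ -19716.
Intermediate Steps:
M = √18838 (M = √(10229 + 8609) = √18838 ≈ 137.25)
(1240 - 1*20819) - M = (1240 - 1*20819) - √18838 = (1240 - 20819) - √18838 = -19579 - √18838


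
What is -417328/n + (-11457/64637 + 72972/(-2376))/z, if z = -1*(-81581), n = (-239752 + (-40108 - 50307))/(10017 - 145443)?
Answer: -19669518442822390045943/114907351564051134 ≈ -1.7118e+5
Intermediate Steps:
n = 330167/135426 (n = (-239752 - 90415)/(-135426) = -330167*(-1/135426) = 330167/135426 ≈ 2.4380)
z = 81581
-417328/n + (-11457/64637 + 72972/(-2376))/z = -417328/330167/135426 + (-11457/64637 + 72972/(-2376))/81581 = -417328*135426/330167 + (-11457*1/64637 + 72972*(-1/2376))*(1/81581) = -56517061728/330167 + (-11457/64637 - 2027/66)*(1/81581) = -56517061728/330167 - 131775361/4266042*1/81581 = -56517061728/330167 - 131775361/348027972402 = -19669518442822390045943/114907351564051134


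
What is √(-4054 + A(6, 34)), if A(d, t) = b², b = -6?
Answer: 7*I*√82 ≈ 63.388*I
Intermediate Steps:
A(d, t) = 36 (A(d, t) = (-6)² = 36)
√(-4054 + A(6, 34)) = √(-4054 + 36) = √(-4018) = 7*I*√82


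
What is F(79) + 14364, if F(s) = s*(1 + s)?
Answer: 20684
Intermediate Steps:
F(79) + 14364 = 79*(1 + 79) + 14364 = 79*80 + 14364 = 6320 + 14364 = 20684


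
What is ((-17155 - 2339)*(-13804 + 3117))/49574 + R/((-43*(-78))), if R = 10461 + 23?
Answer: 174816632407/41567799 ≈ 4205.6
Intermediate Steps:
R = 10484
((-17155 - 2339)*(-13804 + 3117))/49574 + R/((-43*(-78))) = ((-17155 - 2339)*(-13804 + 3117))/49574 + 10484/((-43*(-78))) = -19494*(-10687)*(1/49574) + 10484/3354 = 208332378*(1/49574) + 10484*(1/3354) = 104166189/24787 + 5242/1677 = 174816632407/41567799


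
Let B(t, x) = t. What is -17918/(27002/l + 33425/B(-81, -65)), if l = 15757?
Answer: 22869048006/524490563 ≈ 43.602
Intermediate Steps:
-17918/(27002/l + 33425/B(-81, -65)) = -17918/(27002/15757 + 33425/(-81)) = -17918/(27002*(1/15757) + 33425*(-1/81)) = -17918/(27002/15757 - 33425/81) = -17918/(-524490563/1276317) = -17918*(-1276317/524490563) = 22869048006/524490563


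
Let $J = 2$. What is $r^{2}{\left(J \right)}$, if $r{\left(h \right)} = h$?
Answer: $4$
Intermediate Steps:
$r^{2}{\left(J \right)} = 2^{2} = 4$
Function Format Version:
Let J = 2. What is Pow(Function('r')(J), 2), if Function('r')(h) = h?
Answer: 4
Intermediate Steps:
Pow(Function('r')(J), 2) = Pow(2, 2) = 4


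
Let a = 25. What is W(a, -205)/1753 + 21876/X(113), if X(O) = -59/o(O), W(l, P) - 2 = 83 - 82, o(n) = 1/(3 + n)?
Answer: -9582024/2999383 ≈ -3.1947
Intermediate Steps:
W(l, P) = 3 (W(l, P) = 2 + (83 - 82) = 2 + 1 = 3)
X(O) = -177 - 59*O (X(O) = -(177 + 59*O) = -59*(3 + O) = -177 - 59*O)
W(a, -205)/1753 + 21876/X(113) = 3/1753 + 21876/(-177 - 59*113) = 3*(1/1753) + 21876/(-177 - 6667) = 3/1753 + 21876/(-6844) = 3/1753 + 21876*(-1/6844) = 3/1753 - 5469/1711 = -9582024/2999383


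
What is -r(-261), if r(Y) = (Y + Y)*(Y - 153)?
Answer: -216108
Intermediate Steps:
r(Y) = 2*Y*(-153 + Y) (r(Y) = (2*Y)*(-153 + Y) = 2*Y*(-153 + Y))
-r(-261) = -2*(-261)*(-153 - 261) = -2*(-261)*(-414) = -1*216108 = -216108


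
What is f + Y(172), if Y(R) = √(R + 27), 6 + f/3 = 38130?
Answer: 114372 + √199 ≈ 1.1439e+5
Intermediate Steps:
f = 114372 (f = -18 + 3*38130 = -18 + 114390 = 114372)
Y(R) = √(27 + R)
f + Y(172) = 114372 + √(27 + 172) = 114372 + √199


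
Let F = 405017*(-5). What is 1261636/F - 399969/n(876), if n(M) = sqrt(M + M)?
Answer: -1261636/2025085 - 133323*sqrt(438)/292 ≈ -9556.3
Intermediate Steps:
n(M) = sqrt(2)*sqrt(M) (n(M) = sqrt(2*M) = sqrt(2)*sqrt(M))
F = -2025085
1261636/F - 399969/n(876) = 1261636/(-2025085) - 399969*sqrt(438)/876 = 1261636*(-1/2025085) - 399969*sqrt(438)/876 = -1261636/2025085 - 399969*sqrt(438)/876 = -1261636/2025085 - 133323*sqrt(438)/292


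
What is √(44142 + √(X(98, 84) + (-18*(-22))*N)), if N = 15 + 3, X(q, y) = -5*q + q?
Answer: √(44142 + 4*√421) ≈ 210.30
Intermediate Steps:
X(q, y) = -4*q
N = 18
√(44142 + √(X(98, 84) + (-18*(-22))*N)) = √(44142 + √(-4*98 - 18*(-22)*18)) = √(44142 + √(-392 + 396*18)) = √(44142 + √(-392 + 7128)) = √(44142 + √6736) = √(44142 + 4*√421)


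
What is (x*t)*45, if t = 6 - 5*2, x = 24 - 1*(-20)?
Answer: -7920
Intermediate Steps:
x = 44 (x = 24 + 20 = 44)
t = -4 (t = 6 - 10 = -4)
(x*t)*45 = (44*(-4))*45 = -176*45 = -7920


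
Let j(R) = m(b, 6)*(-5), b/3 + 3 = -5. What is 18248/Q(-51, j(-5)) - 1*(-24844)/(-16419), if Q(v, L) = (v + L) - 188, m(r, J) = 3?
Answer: -152962144/2085213 ≈ -73.356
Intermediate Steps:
b = -24 (b = -9 + 3*(-5) = -9 - 15 = -24)
j(R) = -15 (j(R) = 3*(-5) = -15)
Q(v, L) = -188 + L + v (Q(v, L) = (L + v) - 188 = -188 + L + v)
18248/Q(-51, j(-5)) - 1*(-24844)/(-16419) = 18248/(-188 - 15 - 51) - 1*(-24844)/(-16419) = 18248/(-254) + 24844*(-1/16419) = 18248*(-1/254) - 24844/16419 = -9124/127 - 24844/16419 = -152962144/2085213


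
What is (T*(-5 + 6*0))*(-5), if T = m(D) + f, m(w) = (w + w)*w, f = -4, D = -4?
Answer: 700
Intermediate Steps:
m(w) = 2*w² (m(w) = (2*w)*w = 2*w²)
T = 28 (T = 2*(-4)² - 4 = 2*16 - 4 = 32 - 4 = 28)
(T*(-5 + 6*0))*(-5) = (28*(-5 + 6*0))*(-5) = (28*(-5 + 0))*(-5) = (28*(-5))*(-5) = -140*(-5) = 700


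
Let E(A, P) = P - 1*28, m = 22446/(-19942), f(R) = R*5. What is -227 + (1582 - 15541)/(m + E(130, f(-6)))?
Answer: 5359382/589541 ≈ 9.0908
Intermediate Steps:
f(R) = 5*R
m = -11223/9971 (m = 22446*(-1/19942) = -11223/9971 ≈ -1.1256)
E(A, P) = -28 + P (E(A, P) = P - 28 = -28 + P)
-227 + (1582 - 15541)/(m + E(130, f(-6))) = -227 + (1582 - 15541)/(-11223/9971 + (-28 + 5*(-6))) = -227 - 13959/(-11223/9971 + (-28 - 30)) = -227 - 13959/(-11223/9971 - 58) = -227 - 13959/(-589541/9971) = -227 - 13959*(-9971/589541) = -227 + 139185189/589541 = 5359382/589541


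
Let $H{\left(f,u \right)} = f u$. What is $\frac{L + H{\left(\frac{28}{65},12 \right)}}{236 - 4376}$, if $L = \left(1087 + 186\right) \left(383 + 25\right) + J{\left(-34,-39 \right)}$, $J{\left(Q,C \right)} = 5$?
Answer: $- \frac{33760621}{269100} \approx -125.46$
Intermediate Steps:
$L = 519389$ ($L = \left(1087 + 186\right) \left(383 + 25\right) + 5 = 1273 \cdot 408 + 5 = 519384 + 5 = 519389$)
$\frac{L + H{\left(\frac{28}{65},12 \right)}}{236 - 4376} = \frac{519389 + \frac{28}{65} \cdot 12}{236 - 4376} = \frac{519389 + 28 \cdot \frac{1}{65} \cdot 12}{-4140} = \left(519389 + \frac{28}{65} \cdot 12\right) \left(- \frac{1}{4140}\right) = \left(519389 + \frac{336}{65}\right) \left(- \frac{1}{4140}\right) = \frac{33760621}{65} \left(- \frac{1}{4140}\right) = - \frac{33760621}{269100}$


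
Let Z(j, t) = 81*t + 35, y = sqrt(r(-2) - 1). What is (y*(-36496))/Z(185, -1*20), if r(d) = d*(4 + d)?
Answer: 36496*I*sqrt(5)/1585 ≈ 51.487*I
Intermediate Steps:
y = I*sqrt(5) (y = sqrt(-2*(4 - 2) - 1) = sqrt(-2*2 - 1) = sqrt(-4 - 1) = sqrt(-5) = I*sqrt(5) ≈ 2.2361*I)
Z(j, t) = 35 + 81*t
(y*(-36496))/Z(185, -1*20) = ((I*sqrt(5))*(-36496))/(35 + 81*(-1*20)) = (-36496*I*sqrt(5))/(35 + 81*(-20)) = (-36496*I*sqrt(5))/(35 - 1620) = -36496*I*sqrt(5)/(-1585) = -36496*I*sqrt(5)*(-1/1585) = 36496*I*sqrt(5)/1585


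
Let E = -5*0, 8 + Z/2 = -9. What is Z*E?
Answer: 0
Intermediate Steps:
Z = -34 (Z = -16 + 2*(-9) = -16 - 18 = -34)
E = 0
Z*E = -34*0 = 0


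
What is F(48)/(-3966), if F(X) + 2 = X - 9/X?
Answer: -733/63456 ≈ -0.011551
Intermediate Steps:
F(X) = -2 + X - 9/X (F(X) = -2 + (X - 9/X) = -2 + X - 9/X)
F(48)/(-3966) = (-2 + 48 - 9/48)/(-3966) = (-2 + 48 - 9*1/48)*(-1/3966) = (-2 + 48 - 3/16)*(-1/3966) = (733/16)*(-1/3966) = -733/63456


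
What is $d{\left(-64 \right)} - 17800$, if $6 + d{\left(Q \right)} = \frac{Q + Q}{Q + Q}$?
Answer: $-17805$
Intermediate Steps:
$d{\left(Q \right)} = -5$ ($d{\left(Q \right)} = -6 + \frac{Q + Q}{Q + Q} = -6 + \frac{2 Q}{2 Q} = -6 + 2 Q \frac{1}{2 Q} = -6 + 1 = -5$)
$d{\left(-64 \right)} - 17800 = -5 - 17800 = -17805$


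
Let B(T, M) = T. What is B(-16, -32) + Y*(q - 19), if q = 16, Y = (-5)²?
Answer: -91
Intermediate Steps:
Y = 25
B(-16, -32) + Y*(q - 19) = -16 + 25*(16 - 19) = -16 + 25*(-3) = -16 - 75 = -91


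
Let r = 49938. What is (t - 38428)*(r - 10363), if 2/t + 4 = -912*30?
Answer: -20807422823775/13682 ≈ -1.5208e+9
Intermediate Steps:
t = -1/13682 (t = 2/(-4 - 912*30) = 2/(-4 - 27360) = 2/(-27364) = 2*(-1/27364) = -1/13682 ≈ -7.3089e-5)
(t - 38428)*(r - 10363) = (-1/13682 - 38428)*(49938 - 10363) = -525771897/13682*39575 = -20807422823775/13682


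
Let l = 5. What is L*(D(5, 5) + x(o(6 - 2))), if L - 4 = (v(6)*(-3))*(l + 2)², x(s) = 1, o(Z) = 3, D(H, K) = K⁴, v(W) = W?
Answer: -549628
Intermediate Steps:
L = -878 (L = 4 + (6*(-3))*(5 + 2)² = 4 - 18*7² = 4 - 18*49 = 4 - 882 = -878)
L*(D(5, 5) + x(o(6 - 2))) = -878*(5⁴ + 1) = -878*(625 + 1) = -878*626 = -549628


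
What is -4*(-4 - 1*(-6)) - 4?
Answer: -12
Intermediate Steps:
-4*(-4 - 1*(-6)) - 4 = -4*(-4 + 6) - 4 = -4*2 - 4 = -8 - 4 = -12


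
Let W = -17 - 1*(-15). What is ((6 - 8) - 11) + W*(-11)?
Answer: 9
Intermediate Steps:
W = -2 (W = -17 + 15 = -2)
((6 - 8) - 11) + W*(-11) = ((6 - 8) - 11) - 2*(-11) = (-2 - 11) + 22 = -13 + 22 = 9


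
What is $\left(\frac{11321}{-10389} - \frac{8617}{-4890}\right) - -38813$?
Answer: $\frac{657273446351}{16934070} \approx 38814.0$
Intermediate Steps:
$\left(\frac{11321}{-10389} - \frac{8617}{-4890}\right) - -38813 = \left(11321 \left(- \frac{1}{10389}\right) - - \frac{8617}{4890}\right) + 38813 = \left(- \frac{11321}{10389} + \frac{8617}{4890}\right) + 38813 = \frac{11387441}{16934070} + 38813 = \frac{657273446351}{16934070}$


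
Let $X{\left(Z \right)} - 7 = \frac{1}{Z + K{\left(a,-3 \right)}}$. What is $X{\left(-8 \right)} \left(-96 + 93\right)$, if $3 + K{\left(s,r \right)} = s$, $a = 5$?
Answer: $- \frac{41}{2} \approx -20.5$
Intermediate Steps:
$K{\left(s,r \right)} = -3 + s$
$X{\left(Z \right)} = 7 + \frac{1}{2 + Z}$ ($X{\left(Z \right)} = 7 + \frac{1}{Z + \left(-3 + 5\right)} = 7 + \frac{1}{Z + 2} = 7 + \frac{1}{2 + Z}$)
$X{\left(-8 \right)} \left(-96 + 93\right) = \frac{15 + 7 \left(-8\right)}{2 - 8} \left(-96 + 93\right) = \frac{15 - 56}{-6} \left(-3\right) = \left(- \frac{1}{6}\right) \left(-41\right) \left(-3\right) = \frac{41}{6} \left(-3\right) = - \frac{41}{2}$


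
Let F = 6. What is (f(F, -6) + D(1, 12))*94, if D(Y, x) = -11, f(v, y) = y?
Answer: -1598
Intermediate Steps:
(f(F, -6) + D(1, 12))*94 = (-6 - 11)*94 = -17*94 = -1598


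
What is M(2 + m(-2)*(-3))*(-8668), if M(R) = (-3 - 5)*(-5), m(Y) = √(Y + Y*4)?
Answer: -346720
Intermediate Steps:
m(Y) = √5*√Y (m(Y) = √(Y + 4*Y) = √(5*Y) = √5*√Y)
M(R) = 40 (M(R) = -8*(-5) = 40)
M(2 + m(-2)*(-3))*(-8668) = 40*(-8668) = -346720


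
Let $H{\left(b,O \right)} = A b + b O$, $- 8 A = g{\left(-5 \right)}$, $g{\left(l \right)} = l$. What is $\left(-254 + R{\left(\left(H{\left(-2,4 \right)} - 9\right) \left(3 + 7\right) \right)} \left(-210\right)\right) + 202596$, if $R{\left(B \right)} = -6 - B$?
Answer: $165277$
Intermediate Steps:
$A = \frac{5}{8}$ ($A = \left(- \frac{1}{8}\right) \left(-5\right) = \frac{5}{8} \approx 0.625$)
$H{\left(b,O \right)} = \frac{5 b}{8} + O b$ ($H{\left(b,O \right)} = \frac{5 b}{8} + b O = \frac{5 b}{8} + O b$)
$\left(-254 + R{\left(\left(H{\left(-2,4 \right)} - 9\right) \left(3 + 7\right) \right)} \left(-210\right)\right) + 202596 = \left(-254 + \left(-6 - \left(\frac{1}{8} \left(-2\right) \left(5 + 8 \cdot 4\right) - 9\right) \left(3 + 7\right)\right) \left(-210\right)\right) + 202596 = \left(-254 + \left(-6 - \left(\frac{1}{8} \left(-2\right) \left(5 + 32\right) - 9\right) 10\right) \left(-210\right)\right) + 202596 = \left(-254 + \left(-6 - \left(\frac{1}{8} \left(-2\right) 37 - 9\right) 10\right) \left(-210\right)\right) + 202596 = \left(-254 + \left(-6 - \left(- \frac{37}{4} - 9\right) 10\right) \left(-210\right)\right) + 202596 = \left(-254 + \left(-6 - \left(- \frac{73}{4}\right) 10\right) \left(-210\right)\right) + 202596 = \left(-254 + \left(-6 - - \frac{365}{2}\right) \left(-210\right)\right) + 202596 = \left(-254 + \left(-6 + \frac{365}{2}\right) \left(-210\right)\right) + 202596 = \left(-254 + \frac{353}{2} \left(-210\right)\right) + 202596 = \left(-254 - 37065\right) + 202596 = -37319 + 202596 = 165277$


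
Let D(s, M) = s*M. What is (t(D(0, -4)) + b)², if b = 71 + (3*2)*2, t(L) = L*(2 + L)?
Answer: 6889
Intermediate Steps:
D(s, M) = M*s
b = 83 (b = 71 + 6*2 = 71 + 12 = 83)
(t(D(0, -4)) + b)² = ((-4*0)*(2 - 4*0) + 83)² = (0*(2 + 0) + 83)² = (0*2 + 83)² = (0 + 83)² = 83² = 6889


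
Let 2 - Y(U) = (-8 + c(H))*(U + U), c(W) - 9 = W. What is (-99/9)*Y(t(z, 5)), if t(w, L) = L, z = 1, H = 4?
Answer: 528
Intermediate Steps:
c(W) = 9 + W
Y(U) = 2 - 10*U (Y(U) = 2 - (-8 + (9 + 4))*(U + U) = 2 - (-8 + 13)*2*U = 2 - 5*2*U = 2 - 10*U)
(-99/9)*Y(t(z, 5)) = (-99/9)*(2 - 10*5) = (-99*⅑)*(2 - 50) = -11*(-48) = 528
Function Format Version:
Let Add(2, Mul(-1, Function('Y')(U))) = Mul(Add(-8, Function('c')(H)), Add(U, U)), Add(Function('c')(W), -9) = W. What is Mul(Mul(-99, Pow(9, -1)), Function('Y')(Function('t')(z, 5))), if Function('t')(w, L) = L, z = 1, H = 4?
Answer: 528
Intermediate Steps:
Function('c')(W) = Add(9, W)
Function('Y')(U) = Add(2, Mul(-10, U)) (Function('Y')(U) = Add(2, Mul(-1, Mul(Add(-8, Add(9, 4)), Add(U, U)))) = Add(2, Mul(-1, Mul(Add(-8, 13), Mul(2, U)))) = Add(2, Mul(-1, Mul(5, Mul(2, U)))) = Add(2, Mul(-1, Mul(10, U))) = Add(2, Mul(-10, U)))
Mul(Mul(-99, Pow(9, -1)), Function('Y')(Function('t')(z, 5))) = Mul(Mul(-99, Pow(9, -1)), Add(2, Mul(-10, 5))) = Mul(Mul(-99, Rational(1, 9)), Add(2, -50)) = Mul(-11, -48) = 528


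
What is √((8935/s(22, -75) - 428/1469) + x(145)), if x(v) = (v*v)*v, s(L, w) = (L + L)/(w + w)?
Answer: 3*√350259035701718/32318 ≈ 1737.3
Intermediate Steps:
s(L, w) = L/w (s(L, w) = (2*L)/((2*w)) = (2*L)*(1/(2*w)) = L/w)
x(v) = v³ (x(v) = v²*v = v³)
√((8935/s(22, -75) - 428/1469) + x(145)) = √((8935/((22/(-75))) - 428/1469) + 145³) = √((8935/((22*(-1/75))) - 428*1/1469) + 3048625) = √((8935/(-22/75) - 428/1469) + 3048625) = √((8935*(-75/22) - 428/1469) + 3048625) = √((-670125/22 - 428/1469) + 3048625) = √(-984423041/32318 + 3048625) = √(97541039709/32318) = 3*√350259035701718/32318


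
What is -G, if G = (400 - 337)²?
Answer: -3969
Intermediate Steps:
G = 3969 (G = 63² = 3969)
-G = -1*3969 = -3969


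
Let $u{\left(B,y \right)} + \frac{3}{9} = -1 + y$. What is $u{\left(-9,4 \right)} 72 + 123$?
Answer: $315$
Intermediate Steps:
$u{\left(B,y \right)} = - \frac{4}{3} + y$ ($u{\left(B,y \right)} = - \frac{1}{3} + \left(-1 + y\right) = - \frac{4}{3} + y$)
$u{\left(-9,4 \right)} 72 + 123 = \left(- \frac{4}{3} + 4\right) 72 + 123 = \frac{8}{3} \cdot 72 + 123 = 192 + 123 = 315$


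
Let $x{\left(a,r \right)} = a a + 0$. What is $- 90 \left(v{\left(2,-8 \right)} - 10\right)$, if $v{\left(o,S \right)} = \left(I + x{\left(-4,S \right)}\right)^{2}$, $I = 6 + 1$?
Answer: $-46710$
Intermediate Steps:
$x{\left(a,r \right)} = a^{2}$ ($x{\left(a,r \right)} = a^{2} + 0 = a^{2}$)
$I = 7$
$v{\left(o,S \right)} = 529$ ($v{\left(o,S \right)} = \left(7 + \left(-4\right)^{2}\right)^{2} = \left(7 + 16\right)^{2} = 23^{2} = 529$)
$- 90 \left(v{\left(2,-8 \right)} - 10\right) = - 90 \left(529 - 10\right) = \left(-90\right) 519 = -46710$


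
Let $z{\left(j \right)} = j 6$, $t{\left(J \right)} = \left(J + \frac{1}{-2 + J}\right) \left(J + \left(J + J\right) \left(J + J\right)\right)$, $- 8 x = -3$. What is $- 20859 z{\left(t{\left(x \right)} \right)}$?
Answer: $\frac{23466375}{832} \approx 28205.0$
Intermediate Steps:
$x = \frac{3}{8}$ ($x = \left(- \frac{1}{8}\right) \left(-3\right) = \frac{3}{8} \approx 0.375$)
$t{\left(J \right)} = \left(J + \frac{1}{-2 + J}\right) \left(J + 4 J^{2}\right)$ ($t{\left(J \right)} = \left(J + \frac{1}{-2 + J}\right) \left(J + 2 J 2 J\right) = \left(J + \frac{1}{-2 + J}\right) \left(J + 4 J^{2}\right)$)
$z{\left(j \right)} = 6 j$
$- 20859 z{\left(t{\left(x \right)} \right)} = - 20859 \cdot 6 \frac{3 \left(1 - 7 \left(\frac{3}{8}\right)^{2} + 2 \cdot \frac{3}{8} + 4 \left(\frac{3}{8}\right)^{3}\right)}{8 \left(-2 + \frac{3}{8}\right)} = - 20859 \cdot 6 \frac{3 \left(1 - \frac{63}{64} + \frac{3}{4} + 4 \cdot \frac{27}{512}\right)}{8 \left(- \frac{13}{8}\right)} = - 20859 \cdot 6 \cdot \frac{3}{8} \left(- \frac{8}{13}\right) \left(1 - \frac{63}{64} + \frac{3}{4} + \frac{27}{128}\right) = - 20859 \cdot 6 \cdot \frac{3}{8} \left(- \frac{8}{13}\right) \frac{125}{128} = - 20859 \cdot 6 \left(- \frac{375}{1664}\right) = \left(-20859\right) \left(- \frac{1125}{832}\right) = \frac{23466375}{832}$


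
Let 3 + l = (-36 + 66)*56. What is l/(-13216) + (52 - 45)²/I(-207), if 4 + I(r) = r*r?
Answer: -71203481/566239520 ≈ -0.12575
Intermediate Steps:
I(r) = -4 + r² (I(r) = -4 + r*r = -4 + r²)
l = 1677 (l = -3 + (-36 + 66)*56 = -3 + 30*56 = -3 + 1680 = 1677)
l/(-13216) + (52 - 45)²/I(-207) = 1677/(-13216) + (52 - 45)²/(-4 + (-207)²) = 1677*(-1/13216) + 7²/(-4 + 42849) = -1677/13216 + 49/42845 = -71203481/566239520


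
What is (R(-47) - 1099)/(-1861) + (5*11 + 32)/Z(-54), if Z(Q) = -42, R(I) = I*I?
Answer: -69509/26054 ≈ -2.6679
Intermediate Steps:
R(I) = I²
(R(-47) - 1099)/(-1861) + (5*11 + 32)/Z(-54) = ((-47)² - 1099)/(-1861) + (5*11 + 32)/(-42) = (2209 - 1099)*(-1/1861) + (55 + 32)*(-1/42) = 1110*(-1/1861) + 87*(-1/42) = -1110/1861 - 29/14 = -69509/26054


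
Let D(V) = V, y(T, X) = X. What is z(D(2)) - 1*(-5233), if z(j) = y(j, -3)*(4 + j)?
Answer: 5215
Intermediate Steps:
z(j) = -12 - 3*j (z(j) = -3*(4 + j) = -12 - 3*j)
z(D(2)) - 1*(-5233) = (-12 - 3*2) - 1*(-5233) = (-12 - 6) + 5233 = -18 + 5233 = 5215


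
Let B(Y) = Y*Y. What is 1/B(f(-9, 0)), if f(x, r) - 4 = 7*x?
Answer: 1/3481 ≈ 0.00028727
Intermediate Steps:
f(x, r) = 4 + 7*x
B(Y) = Y²
1/B(f(-9, 0)) = 1/((4 + 7*(-9))²) = 1/((4 - 63)²) = 1/((-59)²) = 1/3481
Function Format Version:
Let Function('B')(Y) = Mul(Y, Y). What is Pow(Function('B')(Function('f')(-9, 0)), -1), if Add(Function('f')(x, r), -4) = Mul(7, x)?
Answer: Rational(1, 3481) ≈ 0.00028727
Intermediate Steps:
Function('f')(x, r) = Add(4, Mul(7, x))
Function('B')(Y) = Pow(Y, 2)
Pow(Function('B')(Function('f')(-9, 0)), -1) = Pow(Pow(Add(4, Mul(7, -9)), 2), -1) = Pow(Pow(Add(4, -63), 2), -1) = Pow(Pow(-59, 2), -1) = Pow(3481, -1) = Rational(1, 3481)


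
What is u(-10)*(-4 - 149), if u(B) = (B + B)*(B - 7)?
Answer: -52020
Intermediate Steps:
u(B) = 2*B*(-7 + B) (u(B) = (2*B)*(-7 + B) = 2*B*(-7 + B))
u(-10)*(-4 - 149) = (2*(-10)*(-7 - 10))*(-4 - 149) = (2*(-10)*(-17))*(-153) = 340*(-153) = -52020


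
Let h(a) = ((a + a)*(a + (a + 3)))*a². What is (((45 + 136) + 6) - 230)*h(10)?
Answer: -1978000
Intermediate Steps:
h(a) = 2*a³*(3 + 2*a) (h(a) = ((2*a)*(a + (3 + a)))*a² = ((2*a)*(3 + 2*a))*a² = (2*a*(3 + 2*a))*a² = 2*a³*(3 + 2*a))
(((45 + 136) + 6) - 230)*h(10) = (((45 + 136) + 6) - 230)*(10³*(6 + 4*10)) = ((181 + 6) - 230)*(1000*(6 + 40)) = (187 - 230)*(1000*46) = -43*46000 = -1978000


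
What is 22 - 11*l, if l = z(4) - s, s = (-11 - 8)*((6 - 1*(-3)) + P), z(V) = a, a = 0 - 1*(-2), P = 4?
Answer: -2717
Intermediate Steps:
a = 2 (a = 0 + 2 = 2)
z(V) = 2
s = -247 (s = (-11 - 8)*((6 - 1*(-3)) + 4) = -19*((6 + 3) + 4) = -19*(9 + 4) = -19*13 = -247)
l = 249 (l = 2 - 1*(-247) = 2 + 247 = 249)
22 - 11*l = 22 - 11*249 = 22 - 2739 = -2717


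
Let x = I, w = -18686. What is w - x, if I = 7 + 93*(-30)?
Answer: -15903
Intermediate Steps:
I = -2783 (I = 7 - 2790 = -2783)
x = -2783
w - x = -18686 - 1*(-2783) = -18686 + 2783 = -15903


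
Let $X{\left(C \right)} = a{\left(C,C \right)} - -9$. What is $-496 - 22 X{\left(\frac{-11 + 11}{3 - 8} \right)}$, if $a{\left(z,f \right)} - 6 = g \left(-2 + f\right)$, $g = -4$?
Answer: $-1002$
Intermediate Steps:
$a{\left(z,f \right)} = 14 - 4 f$ ($a{\left(z,f \right)} = 6 - 4 \left(-2 + f\right) = 6 - \left(-8 + 4 f\right) = 14 - 4 f$)
$X{\left(C \right)} = 23 - 4 C$ ($X{\left(C \right)} = \left(14 - 4 C\right) - -9 = \left(14 - 4 C\right) + 9 = 23 - 4 C$)
$-496 - 22 X{\left(\frac{-11 + 11}{3 - 8} \right)} = -496 - 22 \left(23 - 4 \frac{-11 + 11}{3 - 8}\right) = -496 - 22 \left(23 - 4 \frac{0}{-5}\right) = -496 - 22 \left(23 - 4 \cdot 0 \left(- \frac{1}{5}\right)\right) = -496 - 22 \left(23 - 0\right) = -496 - 22 \left(23 + 0\right) = -496 - 506 = -1002$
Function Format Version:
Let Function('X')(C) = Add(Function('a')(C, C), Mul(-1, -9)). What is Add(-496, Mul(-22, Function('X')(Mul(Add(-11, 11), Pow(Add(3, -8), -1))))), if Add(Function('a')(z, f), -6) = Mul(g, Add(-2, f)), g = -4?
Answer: -1002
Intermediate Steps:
Function('a')(z, f) = Add(14, Mul(-4, f)) (Function('a')(z, f) = Add(6, Mul(-4, Add(-2, f))) = Add(6, Add(8, Mul(-4, f))) = Add(14, Mul(-4, f)))
Function('X')(C) = Add(23, Mul(-4, C)) (Function('X')(C) = Add(Add(14, Mul(-4, C)), Mul(-1, -9)) = Add(Add(14, Mul(-4, C)), 9) = Add(23, Mul(-4, C)))
Add(-496, Mul(-22, Function('X')(Mul(Add(-11, 11), Pow(Add(3, -8), -1))))) = Add(-496, Mul(-22, Add(23, Mul(-4, Mul(Add(-11, 11), Pow(Add(3, -8), -1)))))) = Add(-496, Mul(-22, Add(23, Mul(-4, Mul(0, Pow(-5, -1)))))) = Add(-496, Mul(-22, Add(23, Mul(-4, Mul(0, Rational(-1, 5)))))) = Add(-496, Mul(-22, Add(23, Mul(-4, 0)))) = Add(-496, Mul(-22, Add(23, 0))) = Add(-496, Mul(-22, 23)) = Add(-496, -506) = -1002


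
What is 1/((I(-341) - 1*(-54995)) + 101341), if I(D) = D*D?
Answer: 1/272617 ≈ 3.6681e-6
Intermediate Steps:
I(D) = D²
1/((I(-341) - 1*(-54995)) + 101341) = 1/(((-341)² - 1*(-54995)) + 101341) = 1/((116281 + 54995) + 101341) = 1/(171276 + 101341) = 1/272617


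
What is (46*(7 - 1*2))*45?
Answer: 10350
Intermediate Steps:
(46*(7 - 1*2))*45 = (46*(7 - 2))*45 = (46*5)*45 = 230*45 = 10350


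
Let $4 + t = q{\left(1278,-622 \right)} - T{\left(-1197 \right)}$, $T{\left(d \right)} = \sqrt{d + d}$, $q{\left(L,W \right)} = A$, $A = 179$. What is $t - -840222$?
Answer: $840397 - 3 i \sqrt{266} \approx 8.404 \cdot 10^{5} - 48.929 i$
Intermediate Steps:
$q{\left(L,W \right)} = 179$
$T{\left(d \right)} = \sqrt{2} \sqrt{d}$ ($T{\left(d \right)} = \sqrt{2 d} = \sqrt{2} \sqrt{d}$)
$t = 175 - 3 i \sqrt{266}$ ($t = -4 + \left(179 - \sqrt{2} \sqrt{-1197}\right) = -4 + \left(179 - \sqrt{2} \cdot 3 i \sqrt{133}\right) = -4 + \left(179 - 3 i \sqrt{266}\right) = 175 - 3 i \sqrt{266} \approx 175.0 - 48.929 i$)
$t - -840222 = \left(175 - 3 i \sqrt{266}\right) - -840222 = \left(175 - 3 i \sqrt{266}\right) + 840222 = 840397 - 3 i \sqrt{266}$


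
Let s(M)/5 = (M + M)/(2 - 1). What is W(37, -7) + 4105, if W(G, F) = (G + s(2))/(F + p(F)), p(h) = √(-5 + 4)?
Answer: 204851/50 - 57*I/50 ≈ 4097.0 - 1.14*I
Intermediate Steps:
p(h) = I (p(h) = √(-1) = I)
s(M) = 10*M (s(M) = 5*((M + M)/(2 - 1)) = 5*((2*M)/1) = 5*((2*M)*1) = 5*(2*M) = 10*M)
W(G, F) = (20 + G)/(I + F) (W(G, F) = (G + 10*2)/(F + I) = (G + 20)/(I + F) = (20 + G)/(I + F))
W(37, -7) + 4105 = (20 + 37)/(I - 7) + 4105 = 57/(-7 + I) + 4105 = ((-7 - I)/50)*57 + 4105 = 57*(-7 - I)/50 + 4105 = 4105 + 57*(-7 - I)/50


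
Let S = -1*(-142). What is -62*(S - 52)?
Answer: -5580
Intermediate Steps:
S = 142
-62*(S - 52) = -62*(142 - 52) = -62*90 = -5580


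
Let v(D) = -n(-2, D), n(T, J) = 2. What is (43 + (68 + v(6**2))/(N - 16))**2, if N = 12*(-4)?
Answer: 1803649/1024 ≈ 1761.4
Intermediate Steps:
N = -48
v(D) = -2 (v(D) = -1*2 = -2)
(43 + (68 + v(6**2))/(N - 16))**2 = (43 + (68 - 2)/(-48 - 16))**2 = (43 + 66/(-64))**2 = (43 + 66*(-1/64))**2 = (43 - 33/32)**2 = (1343/32)**2 = 1803649/1024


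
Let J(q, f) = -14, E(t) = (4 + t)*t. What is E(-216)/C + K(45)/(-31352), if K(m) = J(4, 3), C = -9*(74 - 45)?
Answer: -79759285/454604 ≈ -175.45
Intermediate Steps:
E(t) = t*(4 + t)
C = -261 (C = -9*29 = -261)
K(m) = -14
E(-216)/C + K(45)/(-31352) = -216*(4 - 216)/(-261) - 14/(-31352) = -216*(-212)*(-1/261) - 14*(-1/31352) = 45792*(-1/261) + 7/15676 = -5088/29 + 7/15676 = -79759285/454604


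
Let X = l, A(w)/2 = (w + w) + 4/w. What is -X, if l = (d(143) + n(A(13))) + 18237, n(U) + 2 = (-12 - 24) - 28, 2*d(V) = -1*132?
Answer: -18105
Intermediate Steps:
A(w) = 4*w + 8/w (A(w) = 2*((w + w) + 4/w) = 2*(2*w + 4/w) = 4*w + 8/w)
d(V) = -66 (d(V) = (-1*132)/2 = (½)*(-132) = -66)
n(U) = -66 (n(U) = -2 + ((-12 - 24) - 28) = -2 + (-36 - 28) = -2 - 64 = -66)
l = 18105 (l = (-66 - 66) + 18237 = -132 + 18237 = 18105)
X = 18105
-X = -1*18105 = -18105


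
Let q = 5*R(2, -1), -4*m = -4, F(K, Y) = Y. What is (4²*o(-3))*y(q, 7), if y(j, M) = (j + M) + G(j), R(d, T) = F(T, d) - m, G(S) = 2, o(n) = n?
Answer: -672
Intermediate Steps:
m = 1 (m = -¼*(-4) = 1)
R(d, T) = -1 + d (R(d, T) = d - 1*1 = d - 1 = -1 + d)
q = 5 (q = 5*(-1 + 2) = 5*1 = 5)
y(j, M) = 2 + M + j (y(j, M) = (j + M) + 2 = (M + j) + 2 = 2 + M + j)
(4²*o(-3))*y(q, 7) = (4²*(-3))*(2 + 7 + 5) = (16*(-3))*14 = -48*14 = -672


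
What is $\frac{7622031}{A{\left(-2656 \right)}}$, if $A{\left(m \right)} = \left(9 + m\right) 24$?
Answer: $- \frac{2540677}{21176} \approx -119.98$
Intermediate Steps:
$A{\left(m \right)} = 216 + 24 m$
$\frac{7622031}{A{\left(-2656 \right)}} = \frac{7622031}{216 + 24 \left(-2656\right)} = \frac{7622031}{216 - 63744} = \frac{7622031}{-63528} = 7622031 \left(- \frac{1}{63528}\right) = - \frac{2540677}{21176}$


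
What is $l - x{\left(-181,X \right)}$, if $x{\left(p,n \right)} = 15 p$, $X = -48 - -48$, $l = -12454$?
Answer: $-9739$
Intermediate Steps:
$X = 0$ ($X = -48 + 48 = 0$)
$l - x{\left(-181,X \right)} = -12454 - 15 \left(-181\right) = -12454 - -2715 = -12454 + 2715 = -9739$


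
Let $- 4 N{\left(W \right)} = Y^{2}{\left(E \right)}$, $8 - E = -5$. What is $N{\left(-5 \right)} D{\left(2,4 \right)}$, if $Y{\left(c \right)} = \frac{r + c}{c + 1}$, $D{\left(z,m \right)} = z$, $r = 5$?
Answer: $- \frac{81}{98} \approx -0.82653$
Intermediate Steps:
$E = 13$ ($E = 8 - -5 = 8 + 5 = 13$)
$Y{\left(c \right)} = \frac{5 + c}{1 + c}$ ($Y{\left(c \right)} = \frac{5 + c}{c + 1} = \frac{5 + c}{1 + c}$)
$N{\left(W \right)} = - \frac{81}{196}$ ($N{\left(W \right)} = - \frac{\left(\frac{5 + 13}{1 + 13}\right)^{2}}{4} = - \frac{\left(\frac{1}{14} \cdot 18\right)^{2}}{4} = - \frac{\left(\frac{9}{7}\right)^{2}}{4} = \left(- \frac{1}{4}\right) \frac{81}{49} = - \frac{81}{196}$)
$N{\left(-5 \right)} D{\left(2,4 \right)} = \left(- \frac{81}{196}\right) 2 = - \frac{81}{98}$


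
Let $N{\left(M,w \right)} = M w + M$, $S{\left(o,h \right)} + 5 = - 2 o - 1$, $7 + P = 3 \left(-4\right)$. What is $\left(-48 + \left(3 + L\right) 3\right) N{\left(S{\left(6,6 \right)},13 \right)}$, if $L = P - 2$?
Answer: $25704$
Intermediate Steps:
$P = -19$ ($P = -7 + 3 \left(-4\right) = -7 - 12 = -19$)
$L = -21$ ($L = -19 - 2 = -21$)
$S{\left(o,h \right)} = -6 - 2 o$ ($S{\left(o,h \right)} = -5 - \left(1 + 2 o\right) = -6 - 2 o$)
$N{\left(M,w \right)} = M + M w$
$\left(-48 + \left(3 + L\right) 3\right) N{\left(S{\left(6,6 \right)},13 \right)} = \left(-48 + \left(3 - 21\right) 3\right) \left(-6 - 12\right) \left(1 + 13\right) = \left(-48 - 54\right) \left(-6 - 12\right) 14 = \left(-48 - 54\right) \left(\left(-18\right) 14\right) = \left(-102\right) \left(-252\right) = 25704$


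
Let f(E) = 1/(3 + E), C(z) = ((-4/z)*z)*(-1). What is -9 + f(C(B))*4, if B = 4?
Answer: -59/7 ≈ -8.4286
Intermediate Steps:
C(z) = 4 (C(z) = -4*(-1) = 4)
-9 + f(C(B))*4 = -9 + 4/(3 + 4) = -9 + 4/7 = -59/7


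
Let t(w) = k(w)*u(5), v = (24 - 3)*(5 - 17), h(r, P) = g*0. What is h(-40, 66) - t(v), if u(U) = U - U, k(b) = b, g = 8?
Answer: 0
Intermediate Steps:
u(U) = 0
h(r, P) = 0 (h(r, P) = 8*0 = 0)
v = -252 (v = 21*(-12) = -252)
t(w) = 0 (t(w) = w*0 = 0)
h(-40, 66) - t(v) = 0 - 1*0 = 0 + 0 = 0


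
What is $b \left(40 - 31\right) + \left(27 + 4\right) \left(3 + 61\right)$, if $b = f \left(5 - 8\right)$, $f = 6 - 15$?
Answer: $2227$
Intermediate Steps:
$f = -9$ ($f = 6 - 15 = -9$)
$b = 27$ ($b = - 9 \left(5 - 8\right) = \left(-9\right) \left(-3\right) = 27$)
$b \left(40 - 31\right) + \left(27 + 4\right) \left(3 + 61\right) = 27 \left(40 - 31\right) + \left(27 + 4\right) \left(3 + 61\right) = 27 \cdot 9 + 31 \cdot 64 = 243 + 1984 = 2227$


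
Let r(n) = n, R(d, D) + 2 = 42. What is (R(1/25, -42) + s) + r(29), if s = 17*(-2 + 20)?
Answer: 375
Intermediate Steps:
R(d, D) = 40 (R(d, D) = -2 + 42 = 40)
s = 306 (s = 17*18 = 306)
(R(1/25, -42) + s) + r(29) = (40 + 306) + 29 = 346 + 29 = 375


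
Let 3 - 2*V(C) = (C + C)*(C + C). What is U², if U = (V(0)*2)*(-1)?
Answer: 9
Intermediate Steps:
V(C) = 3/2 - 2*C² (V(C) = 3/2 - (C + C)*(C + C)/2 = 3/2 - 2*C*2*C/2 = 3/2 - 2*C²)
U = -3 (U = ((3/2 - 2*0²)*2)*(-1) = ((3/2 - 2*0)*2)*(-1) = ((3/2 + 0)*2)*(-1) = ((3/2)*2)*(-1) = 3*(-1) = -3)
U² = (-3)² = 9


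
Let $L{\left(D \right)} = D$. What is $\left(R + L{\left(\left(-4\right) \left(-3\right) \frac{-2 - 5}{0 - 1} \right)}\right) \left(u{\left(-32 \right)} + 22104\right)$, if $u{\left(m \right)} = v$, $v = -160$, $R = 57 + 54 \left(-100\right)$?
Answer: $-115403496$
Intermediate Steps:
$R = -5343$ ($R = 57 - 5400 = -5343$)
$u{\left(m \right)} = -160$
$\left(R + L{\left(\left(-4\right) \left(-3\right) \frac{-2 - 5}{0 - 1} \right)}\right) \left(u{\left(-32 \right)} + 22104\right) = \left(-5343 + \left(-4\right) \left(-3\right) \frac{-2 - 5}{0 - 1}\right) \left(-160 + 22104\right) = \left(-5343 + 12 \left(- \frac{7}{-1}\right)\right) 21944 = \left(-5343 + 12 \left(\left(-7\right) \left(-1\right)\right)\right) 21944 = \left(-5343 + 12 \cdot 7\right) 21944 = \left(-5343 + 84\right) 21944 = \left(-5259\right) 21944 = -115403496$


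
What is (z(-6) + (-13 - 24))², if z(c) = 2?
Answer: 1225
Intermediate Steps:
(z(-6) + (-13 - 24))² = (2 + (-13 - 24))² = (2 - 37)² = (-35)² = 1225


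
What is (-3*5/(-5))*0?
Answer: 0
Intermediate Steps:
(-3*5/(-5))*0 = -15*(-1/5)*0 = 3*0 = 0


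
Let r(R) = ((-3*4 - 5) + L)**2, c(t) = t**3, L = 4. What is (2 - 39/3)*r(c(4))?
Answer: -1859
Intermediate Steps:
r(R) = 169 (r(R) = ((-3*4 - 5) + 4)**2 = ((-12 - 5) + 4)**2 = (-17 + 4)**2 = (-13)**2 = 169)
(2 - 39/3)*r(c(4)) = (2 - 39/3)*169 = (2 - 39*1/3)*169 = (2 - 13)*169 = -11*169 = -1859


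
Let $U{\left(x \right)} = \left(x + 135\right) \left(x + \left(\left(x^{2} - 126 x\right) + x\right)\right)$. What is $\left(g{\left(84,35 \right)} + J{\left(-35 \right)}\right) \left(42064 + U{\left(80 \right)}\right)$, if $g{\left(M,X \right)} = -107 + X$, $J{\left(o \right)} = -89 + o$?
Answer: $140088256$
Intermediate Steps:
$U{\left(x \right)} = \left(135 + x\right) \left(x^{2} - 124 x\right)$ ($U{\left(x \right)} = \left(135 + x\right) \left(x + \left(x^{2} - 125 x\right)\right) = \left(135 + x\right) \left(x^{2} - 124 x\right)$)
$\left(g{\left(84,35 \right)} + J{\left(-35 \right)}\right) \left(42064 + U{\left(80 \right)}\right) = \left(\left(-107 + 35\right) - 124\right) \left(42064 + 80 \left(-16740 + 80^{2} + 11 \cdot 80\right)\right) = \left(-72 - 124\right) \left(42064 + 80 \left(-16740 + 6400 + 880\right)\right) = - 196 \left(42064 + 80 \left(-9460\right)\right) = - 196 \left(42064 - 756800\right) = \left(-196\right) \left(-714736\right) = 140088256$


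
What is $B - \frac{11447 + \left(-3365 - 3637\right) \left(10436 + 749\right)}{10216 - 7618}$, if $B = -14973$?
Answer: $\frac{39406069}{2598} \approx 15168.0$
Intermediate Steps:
$B - \frac{11447 + \left(-3365 - 3637\right) \left(10436 + 749\right)}{10216 - 7618} = -14973 - \frac{11447 + \left(-3365 - 3637\right) \left(10436 + 749\right)}{10216 - 7618} = -14973 - \frac{11447 - 78317370}{2598} = -14973 - \left(11447 - 78317370\right) \frac{1}{2598} = -14973 - \left(-78305923\right) \frac{1}{2598} = -14973 - - \frac{78305923}{2598} = -14973 + \frac{78305923}{2598} = \frac{39406069}{2598}$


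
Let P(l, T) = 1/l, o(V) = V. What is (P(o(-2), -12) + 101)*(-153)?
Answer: -30753/2 ≈ -15377.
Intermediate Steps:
(P(o(-2), -12) + 101)*(-153) = (1/(-2) + 101)*(-153) = (-1/2 + 101)*(-153) = (201/2)*(-153) = -30753/2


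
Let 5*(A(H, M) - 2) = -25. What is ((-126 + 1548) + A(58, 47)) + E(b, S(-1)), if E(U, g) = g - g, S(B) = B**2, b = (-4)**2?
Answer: 1419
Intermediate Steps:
A(H, M) = -3 (A(H, M) = 2 + (1/5)*(-25) = 2 - 5 = -3)
b = 16
E(U, g) = 0
((-126 + 1548) + A(58, 47)) + E(b, S(-1)) = ((-126 + 1548) - 3) + 0 = (1422 - 3) + 0 = 1419 + 0 = 1419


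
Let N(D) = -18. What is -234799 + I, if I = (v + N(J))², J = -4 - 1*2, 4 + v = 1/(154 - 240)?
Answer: -1732989955/7396 ≈ -2.3431e+5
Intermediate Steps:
v = -345/86 (v = -4 + 1/(154 - 240) = -4 + 1/(-86) = -4 - 1/86 = -345/86 ≈ -4.0116)
J = -6 (J = -4 - 2 = -6)
I = 3583449/7396 (I = (-345/86 - 18)² = (-1893/86)² = 3583449/7396 ≈ 484.51)
-234799 + I = -234799 + 3583449/7396 = -1732989955/7396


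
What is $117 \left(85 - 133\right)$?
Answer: $-5616$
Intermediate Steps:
$117 \left(85 - 133\right) = 117 \left(-48\right) = -5616$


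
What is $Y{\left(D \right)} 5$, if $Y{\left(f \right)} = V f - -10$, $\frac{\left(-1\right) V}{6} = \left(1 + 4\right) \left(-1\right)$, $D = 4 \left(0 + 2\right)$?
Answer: $1250$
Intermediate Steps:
$D = 8$ ($D = 4 \cdot 2 = 8$)
$V = 30$ ($V = - 6 \left(1 + 4\right) \left(-1\right) = - 6 \cdot 5 \left(-1\right) = \left(-6\right) \left(-5\right) = 30$)
$Y{\left(f \right)} = 10 + 30 f$ ($Y{\left(f \right)} = 30 f - -10 = 30 f + 10 = 10 + 30 f$)
$Y{\left(D \right)} 5 = \left(10 + 30 \cdot 8\right) 5 = \left(10 + 240\right) 5 = 250 \cdot 5 = 1250$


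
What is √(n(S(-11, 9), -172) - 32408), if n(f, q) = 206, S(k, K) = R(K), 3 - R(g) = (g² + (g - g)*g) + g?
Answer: 3*I*√3578 ≈ 179.45*I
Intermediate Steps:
R(g) = 3 - g - g² (R(g) = 3 - ((g² + (g - g)*g) + g) = 3 - ((g² + 0*g) + g) = 3 - ((g² + 0) + g) = 3 - (g² + g) = 3 - (g + g²) = 3 + (-g - g²) = 3 - g - g²)
S(k, K) = 3 - K - K²
√(n(S(-11, 9), -172) - 32408) = √(206 - 32408) = √(-32202) = 3*I*√3578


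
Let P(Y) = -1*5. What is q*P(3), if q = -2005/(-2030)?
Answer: -2005/406 ≈ -4.9384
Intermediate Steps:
P(Y) = -5
q = 401/406 (q = -2005*(-1/2030) = 401/406 ≈ 0.98768)
q*P(3) = (401/406)*(-5) = -2005/406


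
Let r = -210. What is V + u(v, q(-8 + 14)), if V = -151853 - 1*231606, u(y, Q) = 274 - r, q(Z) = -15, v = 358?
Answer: -382975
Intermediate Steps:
u(y, Q) = 484 (u(y, Q) = 274 - 1*(-210) = 274 + 210 = 484)
V = -383459 (V = -151853 - 231606 = -383459)
V + u(v, q(-8 + 14)) = -383459 + 484 = -382975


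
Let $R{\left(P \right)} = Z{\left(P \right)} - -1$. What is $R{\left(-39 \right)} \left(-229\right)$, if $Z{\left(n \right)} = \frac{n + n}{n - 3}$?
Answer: $- \frac{4580}{7} \approx -654.29$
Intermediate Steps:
$Z{\left(n \right)} = \frac{2 n}{-3 + n}$
$R{\left(P \right)} = 1 + \frac{2 P}{-3 + P}$ ($R{\left(P \right)} = \frac{2 P}{-3 + P} - -1 = \frac{2 P}{-3 + P} + 1 = 1 + \frac{2 P}{-3 + P}$)
$R{\left(-39 \right)} \left(-229\right) = \frac{3 \left(-1 - 39\right)}{-3 - 39} \left(-229\right) = 3 \frac{1}{-42} \left(-40\right) \left(-229\right) = 3 \left(- \frac{1}{42}\right) \left(-40\right) \left(-229\right) = \frac{20}{7} \left(-229\right) = - \frac{4580}{7}$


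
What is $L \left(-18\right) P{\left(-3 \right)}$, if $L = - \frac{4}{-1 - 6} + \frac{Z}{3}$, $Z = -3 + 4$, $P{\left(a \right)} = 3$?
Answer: $- \frac{342}{7} \approx -48.857$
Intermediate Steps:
$Z = 1$
$L = \frac{19}{21}$ ($L = - \frac{4}{-1 - 6} + 1 \cdot \frac{1}{3} = - \frac{4}{-7} + \frac{1}{3} = \left(-4\right) \left(- \frac{1}{7}\right) + \frac{1}{3} = \frac{4}{7} + \frac{1}{3} = \frac{19}{21} \approx 0.90476$)
$L \left(-18\right) P{\left(-3 \right)} = \frac{19}{21} \left(-18\right) 3 = \left(- \frac{114}{7}\right) 3 = - \frac{342}{7}$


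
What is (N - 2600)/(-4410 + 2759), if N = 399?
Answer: 2201/1651 ≈ 1.3331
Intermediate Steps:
(N - 2600)/(-4410 + 2759) = (399 - 2600)/(-4410 + 2759) = -2201/(-1651) = -2201*(-1/1651) = 2201/1651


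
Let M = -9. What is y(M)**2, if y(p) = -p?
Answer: 81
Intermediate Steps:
y(M)**2 = (-1*(-9))**2 = 9**2 = 81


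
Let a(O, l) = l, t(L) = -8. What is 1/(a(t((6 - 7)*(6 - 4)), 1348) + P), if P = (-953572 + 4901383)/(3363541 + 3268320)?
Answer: 6631861/8943696439 ≈ 0.00074151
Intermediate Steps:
P = 3947811/6631861 ≈ 0.59528
1/(a(t((6 - 7)*(6 - 4)), 1348) + P) = 1/(1348 + 3947811/6631861) = 1/(8943696439/6631861) = 6631861/8943696439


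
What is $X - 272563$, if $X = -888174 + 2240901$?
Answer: $1080164$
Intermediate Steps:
$X = 1352727$
$X - 272563 = 1352727 - 272563 = 1080164$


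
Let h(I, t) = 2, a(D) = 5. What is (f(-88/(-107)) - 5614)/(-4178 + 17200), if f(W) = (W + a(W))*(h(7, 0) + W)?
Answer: -32043270/74544439 ≈ -0.42985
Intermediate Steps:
f(W) = (2 + W)*(5 + W) (f(W) = (W + 5)*(2 + W) = (5 + W)*(2 + W) = (2 + W)*(5 + W))
(f(-88/(-107)) - 5614)/(-4178 + 17200) = ((10 + (-88/(-107))**2 + 7*(-88/(-107))) - 5614)/(-4178 + 17200) = ((10 + (-88*(-1/107))**2 + 7*(-88*(-1/107))) - 5614)/13022 = ((10 + (88/107)**2 + 7*(88/107)) - 5614)*(1/13022) = ((10 + 7744/11449 + 616/107) - 5614)*(1/13022) = (188146/11449 - 5614)*(1/13022) = -64086540/11449*1/13022 = -32043270/74544439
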